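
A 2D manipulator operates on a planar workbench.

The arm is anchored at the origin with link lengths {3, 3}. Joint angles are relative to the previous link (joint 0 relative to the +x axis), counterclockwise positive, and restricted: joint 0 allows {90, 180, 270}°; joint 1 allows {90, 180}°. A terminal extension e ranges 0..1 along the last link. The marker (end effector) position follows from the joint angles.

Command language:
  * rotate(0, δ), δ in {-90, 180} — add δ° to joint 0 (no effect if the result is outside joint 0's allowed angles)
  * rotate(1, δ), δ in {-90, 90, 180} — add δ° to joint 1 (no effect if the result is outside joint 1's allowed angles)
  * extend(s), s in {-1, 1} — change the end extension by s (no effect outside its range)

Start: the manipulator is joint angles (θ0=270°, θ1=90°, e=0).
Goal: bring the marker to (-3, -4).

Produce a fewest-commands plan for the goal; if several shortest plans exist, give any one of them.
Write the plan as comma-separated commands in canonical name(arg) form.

rotate(0, -90), extend(1)

start: joint angles (θ0=270°, θ1=90°, e=0)
step 1 (rotate(0, -90)): joint angles (θ0=180°, θ1=90°, e=0)
step 2 (extend(1)): joint angles (θ0=180°, θ1=90°, e=1)
shorter routes all fall short; 2 is best.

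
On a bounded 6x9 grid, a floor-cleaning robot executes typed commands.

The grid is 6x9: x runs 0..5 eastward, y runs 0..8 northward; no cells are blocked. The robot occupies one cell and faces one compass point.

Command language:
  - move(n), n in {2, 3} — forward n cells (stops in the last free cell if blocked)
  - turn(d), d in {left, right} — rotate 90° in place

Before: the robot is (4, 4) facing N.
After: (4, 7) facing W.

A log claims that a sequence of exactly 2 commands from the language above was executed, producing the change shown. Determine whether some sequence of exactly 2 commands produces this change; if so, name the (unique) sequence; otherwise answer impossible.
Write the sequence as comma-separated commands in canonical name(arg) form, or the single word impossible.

key: order matters: swapping move(3) and turn(left) lands elsewhere
start: (4, 4) facing N
1. move(3) → (4, 7) facing N
2. turn(left) → (4, 7) facing W
uniquely the one of 16 2-step routes that fits.

move(3), turn(left)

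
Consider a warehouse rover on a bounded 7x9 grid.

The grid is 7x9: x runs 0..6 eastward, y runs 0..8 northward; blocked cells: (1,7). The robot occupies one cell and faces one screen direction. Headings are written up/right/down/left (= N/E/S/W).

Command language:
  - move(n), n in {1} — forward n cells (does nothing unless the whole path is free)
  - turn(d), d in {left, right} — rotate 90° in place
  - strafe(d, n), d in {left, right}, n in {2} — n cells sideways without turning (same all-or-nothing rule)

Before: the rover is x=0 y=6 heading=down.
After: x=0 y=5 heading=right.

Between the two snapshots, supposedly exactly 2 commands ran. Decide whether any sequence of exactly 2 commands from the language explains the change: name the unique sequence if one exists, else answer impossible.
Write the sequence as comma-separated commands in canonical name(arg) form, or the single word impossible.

move(1), turn(left)

key: order matters: swapping move(1) and turn(left) lands elsewhere
begin: x=0 y=6 heading=down
[1] after move(1): x=0 y=5 heading=down
[2] after turn(left): x=0 y=5 heading=right
all 25 alternatives checked — unique.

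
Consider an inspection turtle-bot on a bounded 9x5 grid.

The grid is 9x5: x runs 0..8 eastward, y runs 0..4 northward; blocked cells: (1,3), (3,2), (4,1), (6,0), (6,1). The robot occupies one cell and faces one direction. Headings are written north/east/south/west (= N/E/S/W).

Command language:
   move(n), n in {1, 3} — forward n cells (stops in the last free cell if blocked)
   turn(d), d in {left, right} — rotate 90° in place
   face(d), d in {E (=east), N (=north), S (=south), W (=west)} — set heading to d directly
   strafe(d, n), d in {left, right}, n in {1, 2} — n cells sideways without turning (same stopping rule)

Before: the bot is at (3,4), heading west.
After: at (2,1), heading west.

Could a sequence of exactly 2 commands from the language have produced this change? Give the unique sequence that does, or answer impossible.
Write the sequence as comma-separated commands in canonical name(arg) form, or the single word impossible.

impossible

no 2-step route produces this change.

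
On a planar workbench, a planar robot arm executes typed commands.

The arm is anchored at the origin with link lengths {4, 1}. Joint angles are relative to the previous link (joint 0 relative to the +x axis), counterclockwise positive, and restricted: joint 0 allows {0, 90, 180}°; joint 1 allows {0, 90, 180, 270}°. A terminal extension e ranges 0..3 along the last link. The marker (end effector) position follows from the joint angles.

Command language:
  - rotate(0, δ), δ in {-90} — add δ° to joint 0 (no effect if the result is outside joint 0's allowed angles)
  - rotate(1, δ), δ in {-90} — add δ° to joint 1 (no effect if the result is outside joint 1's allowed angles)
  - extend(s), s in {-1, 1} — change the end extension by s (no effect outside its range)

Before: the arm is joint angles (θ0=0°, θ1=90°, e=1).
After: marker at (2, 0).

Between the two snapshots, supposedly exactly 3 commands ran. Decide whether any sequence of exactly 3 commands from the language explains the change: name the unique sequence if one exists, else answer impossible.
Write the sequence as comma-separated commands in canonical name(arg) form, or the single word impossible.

begin: joint angles (θ0=0°, θ1=90°, e=1)
t=1 rotate(1, -90) ⇒ joint angles (θ0=0°, θ1=0°, e=1)
t=2 rotate(1, -90) ⇒ joint angles (θ0=0°, θ1=270°, e=1)
t=3 rotate(1, -90) ⇒ joint angles (θ0=0°, θ1=180°, e=1)
uniquely the one of 64 3-step routes that fits.

rotate(1, -90), rotate(1, -90), rotate(1, -90)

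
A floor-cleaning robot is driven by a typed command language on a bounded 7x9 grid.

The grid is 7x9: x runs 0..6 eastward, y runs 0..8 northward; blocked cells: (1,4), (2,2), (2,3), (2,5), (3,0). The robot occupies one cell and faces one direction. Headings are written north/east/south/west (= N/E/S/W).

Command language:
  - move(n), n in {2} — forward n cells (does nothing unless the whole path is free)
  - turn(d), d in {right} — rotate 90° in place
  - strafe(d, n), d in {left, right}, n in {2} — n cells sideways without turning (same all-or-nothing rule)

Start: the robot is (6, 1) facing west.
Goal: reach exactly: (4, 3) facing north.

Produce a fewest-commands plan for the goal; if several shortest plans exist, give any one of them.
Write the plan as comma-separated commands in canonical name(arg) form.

move(2), turn(right), move(2)

start: (6, 1) facing west
1. move(2) → (4, 1) facing west
2. turn(right) → (4, 1) facing north
3. move(2) → (4, 3) facing north
shorter routes all fall short; 3 is best.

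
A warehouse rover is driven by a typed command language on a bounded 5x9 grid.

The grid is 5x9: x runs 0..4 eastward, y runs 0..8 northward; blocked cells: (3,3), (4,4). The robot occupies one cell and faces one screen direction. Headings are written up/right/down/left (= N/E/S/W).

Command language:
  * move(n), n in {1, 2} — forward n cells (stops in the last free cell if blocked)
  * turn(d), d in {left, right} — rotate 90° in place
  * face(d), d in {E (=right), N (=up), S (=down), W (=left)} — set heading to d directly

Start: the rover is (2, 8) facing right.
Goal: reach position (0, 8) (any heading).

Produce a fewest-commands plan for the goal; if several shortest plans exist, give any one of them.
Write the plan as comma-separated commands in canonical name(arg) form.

face(W), move(2)

begin: (2, 8) facing right
1. face(W) → (2, 8) facing left
2. move(2) → (0, 8) facing left
nothing shorter than 2 reaches the goal.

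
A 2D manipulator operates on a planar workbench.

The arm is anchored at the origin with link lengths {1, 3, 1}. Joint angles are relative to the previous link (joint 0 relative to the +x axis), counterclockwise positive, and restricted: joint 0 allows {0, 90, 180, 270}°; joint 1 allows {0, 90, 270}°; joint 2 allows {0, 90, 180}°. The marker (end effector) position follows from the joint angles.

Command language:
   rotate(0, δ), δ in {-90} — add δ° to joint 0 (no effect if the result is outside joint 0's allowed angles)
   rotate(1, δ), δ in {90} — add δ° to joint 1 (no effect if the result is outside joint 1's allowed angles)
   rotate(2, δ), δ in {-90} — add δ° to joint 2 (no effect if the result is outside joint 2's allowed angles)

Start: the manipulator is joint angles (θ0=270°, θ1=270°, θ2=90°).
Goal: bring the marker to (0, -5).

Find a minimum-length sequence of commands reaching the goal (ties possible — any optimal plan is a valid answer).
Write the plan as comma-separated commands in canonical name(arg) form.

rotate(2, -90), rotate(1, 90)

t0: joint angles (θ0=270°, θ1=270°, θ2=90°)
[1] after rotate(2, -90): joint angles (θ0=270°, θ1=270°, θ2=0°)
[2] after rotate(1, 90): joint angles (θ0=270°, θ1=0°, θ2=0°)
shorter routes all fall short; 2 is best.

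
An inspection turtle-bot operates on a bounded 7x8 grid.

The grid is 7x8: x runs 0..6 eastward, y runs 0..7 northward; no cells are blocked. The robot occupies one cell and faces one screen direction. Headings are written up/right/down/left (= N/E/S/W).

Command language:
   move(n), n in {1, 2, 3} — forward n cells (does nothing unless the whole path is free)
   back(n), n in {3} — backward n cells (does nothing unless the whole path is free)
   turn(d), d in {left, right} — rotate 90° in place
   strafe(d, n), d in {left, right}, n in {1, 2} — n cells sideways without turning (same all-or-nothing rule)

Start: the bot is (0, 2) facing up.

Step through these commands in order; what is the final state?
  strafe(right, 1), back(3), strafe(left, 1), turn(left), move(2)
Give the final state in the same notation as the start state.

(0, 2) facing left

initial: (0, 2) facing up
step 1 (strafe(right, 1)): (1, 2) facing up
step 2 (back(3)): (1, 2) facing up
step 3 (strafe(left, 1)): (0, 2) facing up
step 4 (turn(left)): (0, 2) facing left
step 5 (move(2)): (0, 2) facing left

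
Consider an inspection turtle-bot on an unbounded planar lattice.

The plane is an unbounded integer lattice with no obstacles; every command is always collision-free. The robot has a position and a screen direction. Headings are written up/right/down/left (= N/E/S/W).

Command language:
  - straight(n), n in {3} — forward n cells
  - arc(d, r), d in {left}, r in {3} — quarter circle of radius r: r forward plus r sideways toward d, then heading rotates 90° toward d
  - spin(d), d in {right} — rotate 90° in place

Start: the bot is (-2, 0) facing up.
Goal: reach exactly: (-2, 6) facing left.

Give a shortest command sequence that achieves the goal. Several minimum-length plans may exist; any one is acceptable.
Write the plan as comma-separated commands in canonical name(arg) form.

spin(right), arc(left, 3), arc(left, 3)

begin: (-2, 0) facing up
step 1 (spin(right)): (-2, 0) facing right
step 2 (arc(left, 3)): (1, 3) facing up
step 3 (arc(left, 3)): (-2, 6) facing left
no 2-step plan works, so 3 is optimal.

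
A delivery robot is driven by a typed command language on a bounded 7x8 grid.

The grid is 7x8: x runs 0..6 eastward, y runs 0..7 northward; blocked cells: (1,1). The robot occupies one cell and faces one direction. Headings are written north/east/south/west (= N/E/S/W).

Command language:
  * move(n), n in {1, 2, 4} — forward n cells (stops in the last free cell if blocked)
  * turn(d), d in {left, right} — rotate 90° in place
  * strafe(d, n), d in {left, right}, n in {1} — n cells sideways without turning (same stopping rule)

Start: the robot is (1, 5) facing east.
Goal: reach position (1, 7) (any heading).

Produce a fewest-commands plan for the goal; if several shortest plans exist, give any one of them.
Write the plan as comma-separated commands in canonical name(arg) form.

initial: (1, 5) facing east
[1] after strafe(left, 1): (1, 6) facing east
[2] after strafe(left, 1): (1, 7) facing east
shorter routes all fall short; 2 is best.

strafe(left, 1), strafe(left, 1)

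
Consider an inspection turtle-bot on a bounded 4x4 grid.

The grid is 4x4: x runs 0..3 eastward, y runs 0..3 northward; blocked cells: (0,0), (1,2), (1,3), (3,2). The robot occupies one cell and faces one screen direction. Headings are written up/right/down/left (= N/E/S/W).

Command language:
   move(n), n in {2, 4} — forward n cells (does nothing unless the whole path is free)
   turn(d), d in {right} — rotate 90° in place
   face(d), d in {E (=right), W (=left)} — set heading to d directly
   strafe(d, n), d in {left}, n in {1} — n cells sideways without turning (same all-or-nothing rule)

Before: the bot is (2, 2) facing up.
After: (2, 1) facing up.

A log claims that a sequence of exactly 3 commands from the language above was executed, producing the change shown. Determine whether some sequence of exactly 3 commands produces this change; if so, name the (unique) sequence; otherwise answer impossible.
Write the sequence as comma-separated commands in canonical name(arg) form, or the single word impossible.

face(W), strafe(left, 1), turn(right)

key: running turn(right) before face(W) would end elsewhere — order is forced
t0: (2, 2) facing up
[1] after face(W): (2, 2) facing left
[2] after strafe(left, 1): (2, 1) facing left
[3] after turn(right): (2, 1) facing up
uniquely the one of 216 3-step routes that fits.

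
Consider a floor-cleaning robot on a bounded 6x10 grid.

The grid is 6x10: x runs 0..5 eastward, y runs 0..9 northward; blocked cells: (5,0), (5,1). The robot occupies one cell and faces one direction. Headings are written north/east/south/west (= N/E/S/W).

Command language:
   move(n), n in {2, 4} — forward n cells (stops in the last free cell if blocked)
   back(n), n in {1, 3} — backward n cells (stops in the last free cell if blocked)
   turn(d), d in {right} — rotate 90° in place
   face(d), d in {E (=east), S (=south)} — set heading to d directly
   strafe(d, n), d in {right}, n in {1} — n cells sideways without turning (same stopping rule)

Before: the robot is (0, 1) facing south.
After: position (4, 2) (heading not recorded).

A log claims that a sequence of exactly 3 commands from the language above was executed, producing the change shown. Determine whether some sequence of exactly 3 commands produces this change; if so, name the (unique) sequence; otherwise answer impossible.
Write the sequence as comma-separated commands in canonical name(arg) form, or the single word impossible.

back(1), face(E), move(4)

key: order matters: swapping back(1) and move(4) lands elsewhere
from: (0, 1) facing south
t=1 back(1) ⇒ (0, 2) facing south
t=2 face(E) ⇒ (0, 2) facing east
t=3 move(4) ⇒ (4, 2) facing east
no rival 3-sequence matches.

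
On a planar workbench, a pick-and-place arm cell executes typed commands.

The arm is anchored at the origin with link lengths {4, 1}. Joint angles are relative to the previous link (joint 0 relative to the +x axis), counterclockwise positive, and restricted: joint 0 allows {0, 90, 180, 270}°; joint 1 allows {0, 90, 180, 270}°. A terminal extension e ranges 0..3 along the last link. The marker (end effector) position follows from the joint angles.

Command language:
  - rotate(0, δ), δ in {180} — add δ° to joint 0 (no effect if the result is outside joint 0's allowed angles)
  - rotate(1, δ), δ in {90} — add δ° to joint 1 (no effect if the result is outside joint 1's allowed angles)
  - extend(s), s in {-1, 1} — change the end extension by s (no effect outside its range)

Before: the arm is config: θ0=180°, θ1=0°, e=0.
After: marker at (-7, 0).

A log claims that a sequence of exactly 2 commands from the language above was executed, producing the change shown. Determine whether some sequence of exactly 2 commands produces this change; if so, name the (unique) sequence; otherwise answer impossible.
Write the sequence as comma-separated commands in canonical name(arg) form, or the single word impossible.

begin: config: θ0=180°, θ1=0°, e=0
t=1 extend(1) ⇒ config: θ0=180°, θ1=0°, e=1
t=2 extend(1) ⇒ config: θ0=180°, θ1=0°, e=2
no rival 2-sequence matches.

extend(1), extend(1)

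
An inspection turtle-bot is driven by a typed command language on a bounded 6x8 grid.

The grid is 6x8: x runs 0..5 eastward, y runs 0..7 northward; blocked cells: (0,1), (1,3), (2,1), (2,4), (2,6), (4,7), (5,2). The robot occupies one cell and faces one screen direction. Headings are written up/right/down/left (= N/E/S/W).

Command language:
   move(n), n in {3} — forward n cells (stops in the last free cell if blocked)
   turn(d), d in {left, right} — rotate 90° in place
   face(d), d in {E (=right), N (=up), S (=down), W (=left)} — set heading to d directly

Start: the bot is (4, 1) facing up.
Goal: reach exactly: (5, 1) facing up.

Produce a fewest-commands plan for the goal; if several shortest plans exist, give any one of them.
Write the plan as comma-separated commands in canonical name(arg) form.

turn(right), move(3), face(N)

from: (4, 1) facing up
1. turn(right) → (4, 1) facing right
2. move(3) → (5, 1) facing right
3. face(N) → (5, 1) facing up
shorter routes all fall short; 3 is best.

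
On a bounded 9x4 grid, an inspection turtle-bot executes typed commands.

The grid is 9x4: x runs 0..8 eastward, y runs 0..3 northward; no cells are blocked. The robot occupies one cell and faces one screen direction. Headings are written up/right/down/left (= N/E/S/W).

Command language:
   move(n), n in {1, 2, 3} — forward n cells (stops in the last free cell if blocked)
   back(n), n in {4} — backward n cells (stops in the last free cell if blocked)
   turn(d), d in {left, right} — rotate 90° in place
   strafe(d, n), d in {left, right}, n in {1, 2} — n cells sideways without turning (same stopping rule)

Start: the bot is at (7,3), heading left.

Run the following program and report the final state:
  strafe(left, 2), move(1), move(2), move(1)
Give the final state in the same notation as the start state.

at (3,1), heading left

start: at (7,3), heading left
step 1 (strafe(left, 2)): at (7,1), heading left
step 2 (move(1)): at (6,1), heading left
step 3 (move(2)): at (4,1), heading left
step 4 (move(1)): at (3,1), heading left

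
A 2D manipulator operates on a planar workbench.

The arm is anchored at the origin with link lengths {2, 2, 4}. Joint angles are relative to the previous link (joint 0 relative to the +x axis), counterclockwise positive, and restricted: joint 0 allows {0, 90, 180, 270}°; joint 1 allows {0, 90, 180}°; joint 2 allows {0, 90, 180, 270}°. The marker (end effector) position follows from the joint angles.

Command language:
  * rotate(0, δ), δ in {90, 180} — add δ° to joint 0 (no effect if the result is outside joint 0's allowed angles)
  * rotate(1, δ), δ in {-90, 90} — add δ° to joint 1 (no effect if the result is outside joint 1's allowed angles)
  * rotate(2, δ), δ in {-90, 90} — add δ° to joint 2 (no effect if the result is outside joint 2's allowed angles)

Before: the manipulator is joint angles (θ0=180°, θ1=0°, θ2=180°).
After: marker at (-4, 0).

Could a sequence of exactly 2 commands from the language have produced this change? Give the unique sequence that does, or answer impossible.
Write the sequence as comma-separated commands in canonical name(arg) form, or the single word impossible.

begin: joint angles (θ0=180°, θ1=0°, θ2=180°)
1. rotate(1, 90) → joint angles (θ0=180°, θ1=90°, θ2=180°)
2. rotate(1, 90) → joint angles (θ0=180°, θ1=180°, θ2=180°)
all 36 alternatives checked — unique.

rotate(1, 90), rotate(1, 90)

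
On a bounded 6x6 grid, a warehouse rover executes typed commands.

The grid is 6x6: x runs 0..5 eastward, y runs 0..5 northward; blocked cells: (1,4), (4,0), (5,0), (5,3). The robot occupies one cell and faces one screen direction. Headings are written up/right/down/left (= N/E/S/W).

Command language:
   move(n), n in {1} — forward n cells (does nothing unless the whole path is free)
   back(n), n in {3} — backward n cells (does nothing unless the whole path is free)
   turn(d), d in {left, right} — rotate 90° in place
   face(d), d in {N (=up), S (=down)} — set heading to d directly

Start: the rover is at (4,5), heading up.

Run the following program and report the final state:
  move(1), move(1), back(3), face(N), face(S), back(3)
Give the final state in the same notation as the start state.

t0: at (4,5), heading up
1. move(1) → at (4,5), heading up
2. move(1) → at (4,5), heading up
3. back(3) → at (4,2), heading up
4. face(N) → at (4,2), heading up
5. face(S) → at (4,2), heading down
6. back(3) → at (4,5), heading down

at (4,5), heading down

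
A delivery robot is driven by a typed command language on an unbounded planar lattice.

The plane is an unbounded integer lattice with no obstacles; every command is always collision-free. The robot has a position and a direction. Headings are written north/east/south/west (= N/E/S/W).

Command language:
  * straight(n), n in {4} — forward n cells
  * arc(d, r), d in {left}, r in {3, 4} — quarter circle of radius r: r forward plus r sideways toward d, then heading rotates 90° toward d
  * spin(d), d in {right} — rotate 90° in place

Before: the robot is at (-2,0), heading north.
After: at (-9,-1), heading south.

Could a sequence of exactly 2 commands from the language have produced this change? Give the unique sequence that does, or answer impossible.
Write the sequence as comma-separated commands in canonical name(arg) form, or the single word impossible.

arc(left, 3), arc(left, 4)

key: position moved to (-9,-1) AND the heading swung to S — translation plus rotation needed
begin: at (-2,0), heading north
[1] after arc(left, 3): at (-5,3), heading west
[2] after arc(left, 4): at (-9,-1), heading south
no other 2-command option fits: unique.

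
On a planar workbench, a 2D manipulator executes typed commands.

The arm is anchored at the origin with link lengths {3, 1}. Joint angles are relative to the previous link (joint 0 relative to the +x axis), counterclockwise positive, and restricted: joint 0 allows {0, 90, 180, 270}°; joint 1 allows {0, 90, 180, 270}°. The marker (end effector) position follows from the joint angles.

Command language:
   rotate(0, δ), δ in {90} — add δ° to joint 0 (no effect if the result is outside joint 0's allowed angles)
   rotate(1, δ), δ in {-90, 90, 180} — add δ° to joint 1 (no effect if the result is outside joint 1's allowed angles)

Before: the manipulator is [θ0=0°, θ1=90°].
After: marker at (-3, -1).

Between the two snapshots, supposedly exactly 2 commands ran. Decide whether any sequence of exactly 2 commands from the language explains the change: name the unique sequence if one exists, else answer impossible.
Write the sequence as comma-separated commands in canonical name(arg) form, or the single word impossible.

t0: [θ0=0°, θ1=90°]
t=1 rotate(0, 90) ⇒ [θ0=90°, θ1=90°]
t=2 rotate(0, 90) ⇒ [θ0=180°, θ1=90°]
all 16 alternatives checked — unique.

rotate(0, 90), rotate(0, 90)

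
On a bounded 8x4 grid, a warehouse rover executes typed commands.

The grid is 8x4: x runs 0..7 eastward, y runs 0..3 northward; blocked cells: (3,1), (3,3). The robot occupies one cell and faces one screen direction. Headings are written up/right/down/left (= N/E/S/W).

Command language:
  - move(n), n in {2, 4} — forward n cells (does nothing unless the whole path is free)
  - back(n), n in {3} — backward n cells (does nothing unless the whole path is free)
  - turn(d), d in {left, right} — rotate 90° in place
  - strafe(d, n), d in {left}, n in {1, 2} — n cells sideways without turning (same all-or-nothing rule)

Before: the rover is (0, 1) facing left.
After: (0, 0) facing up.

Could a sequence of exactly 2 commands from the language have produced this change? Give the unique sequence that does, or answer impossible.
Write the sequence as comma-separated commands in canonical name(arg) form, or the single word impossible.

strafe(left, 1), turn(right)

key: running turn(right) before strafe(left, 1) would end elsewhere — order is forced
start: (0, 1) facing left
t=1 strafe(left, 1) ⇒ (0, 0) facing left
t=2 turn(right) ⇒ (0, 0) facing up
no other 2-command option fits: unique.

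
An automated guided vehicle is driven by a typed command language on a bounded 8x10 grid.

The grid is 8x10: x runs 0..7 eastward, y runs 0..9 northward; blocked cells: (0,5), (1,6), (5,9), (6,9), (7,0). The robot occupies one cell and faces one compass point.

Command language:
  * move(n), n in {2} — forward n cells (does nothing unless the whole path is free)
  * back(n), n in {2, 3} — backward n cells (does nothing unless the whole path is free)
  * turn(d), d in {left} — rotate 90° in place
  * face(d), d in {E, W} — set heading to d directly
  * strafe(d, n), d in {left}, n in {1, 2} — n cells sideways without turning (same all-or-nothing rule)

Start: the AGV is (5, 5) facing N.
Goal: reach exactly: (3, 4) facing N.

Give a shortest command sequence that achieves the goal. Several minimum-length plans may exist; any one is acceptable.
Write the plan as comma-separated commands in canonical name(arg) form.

strafe(left, 2), move(2), back(3)

begin: (5, 5) facing N
1. strafe(left, 2) → (3, 5) facing N
2. move(2) → (3, 7) facing N
3. back(3) → (3, 4) facing N
no 2-step plan works, so 3 is optimal.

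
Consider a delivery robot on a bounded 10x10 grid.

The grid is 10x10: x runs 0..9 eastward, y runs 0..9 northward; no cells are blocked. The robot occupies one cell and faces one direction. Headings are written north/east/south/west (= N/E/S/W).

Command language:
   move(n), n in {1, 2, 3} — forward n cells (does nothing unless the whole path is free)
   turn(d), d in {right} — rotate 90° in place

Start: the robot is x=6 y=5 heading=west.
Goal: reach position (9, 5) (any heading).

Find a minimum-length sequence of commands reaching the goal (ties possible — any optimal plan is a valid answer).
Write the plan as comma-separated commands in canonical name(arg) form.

from: x=6 y=5 heading=west
step 1 (turn(right)): x=6 y=5 heading=north
step 2 (turn(right)): x=6 y=5 heading=east
step 3 (move(3)): x=9 y=5 heading=east
no 2-step plan works, so 3 is optimal.

turn(right), turn(right), move(3)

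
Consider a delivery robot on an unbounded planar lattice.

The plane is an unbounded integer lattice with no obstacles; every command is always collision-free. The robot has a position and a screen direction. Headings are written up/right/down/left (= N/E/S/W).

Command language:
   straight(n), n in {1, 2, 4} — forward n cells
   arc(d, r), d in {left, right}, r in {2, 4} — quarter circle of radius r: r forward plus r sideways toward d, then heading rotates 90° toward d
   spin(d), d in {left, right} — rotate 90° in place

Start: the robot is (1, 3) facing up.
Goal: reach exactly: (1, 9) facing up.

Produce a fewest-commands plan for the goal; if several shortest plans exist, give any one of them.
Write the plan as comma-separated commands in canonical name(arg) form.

start: (1, 3) facing up
t=1 straight(4) ⇒ (1, 7) facing up
t=2 straight(2) ⇒ (1, 9) facing up
minimal: 2 command(s), checked below 2.

straight(4), straight(2)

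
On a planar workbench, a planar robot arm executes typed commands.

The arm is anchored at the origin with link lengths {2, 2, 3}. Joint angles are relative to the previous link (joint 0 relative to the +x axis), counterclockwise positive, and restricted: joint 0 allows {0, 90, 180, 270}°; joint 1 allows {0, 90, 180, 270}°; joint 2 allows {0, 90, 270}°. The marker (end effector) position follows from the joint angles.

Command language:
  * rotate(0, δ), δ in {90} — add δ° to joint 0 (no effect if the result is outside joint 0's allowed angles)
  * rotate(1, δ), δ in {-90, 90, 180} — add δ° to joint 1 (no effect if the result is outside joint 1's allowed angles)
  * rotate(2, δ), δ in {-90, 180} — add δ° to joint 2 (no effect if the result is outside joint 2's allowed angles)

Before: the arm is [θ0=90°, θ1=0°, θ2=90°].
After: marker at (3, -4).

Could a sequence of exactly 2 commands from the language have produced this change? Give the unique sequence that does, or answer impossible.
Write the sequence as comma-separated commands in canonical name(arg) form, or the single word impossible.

rotate(0, 90), rotate(0, 90)

t0: [θ0=90°, θ1=0°, θ2=90°]
t=1 rotate(0, 90) ⇒ [θ0=180°, θ1=0°, θ2=90°]
t=2 rotate(0, 90) ⇒ [θ0=270°, θ1=0°, θ2=90°]
no other 2-command option fits: unique.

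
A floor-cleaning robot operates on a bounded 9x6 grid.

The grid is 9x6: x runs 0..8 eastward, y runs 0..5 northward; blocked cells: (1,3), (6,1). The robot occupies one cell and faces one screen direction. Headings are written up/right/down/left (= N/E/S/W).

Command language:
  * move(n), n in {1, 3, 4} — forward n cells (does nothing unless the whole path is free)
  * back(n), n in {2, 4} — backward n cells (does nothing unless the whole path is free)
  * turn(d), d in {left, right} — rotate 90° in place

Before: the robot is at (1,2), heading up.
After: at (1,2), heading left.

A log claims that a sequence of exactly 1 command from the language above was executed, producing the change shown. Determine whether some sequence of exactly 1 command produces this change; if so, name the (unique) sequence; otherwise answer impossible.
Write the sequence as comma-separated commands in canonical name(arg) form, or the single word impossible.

key: parked at (1,2) the whole time — nothing moves the robot
from: at (1,2), heading up
1. turn(left) → at (1,2), heading left
no other 1-command option fits: unique.

turn(left)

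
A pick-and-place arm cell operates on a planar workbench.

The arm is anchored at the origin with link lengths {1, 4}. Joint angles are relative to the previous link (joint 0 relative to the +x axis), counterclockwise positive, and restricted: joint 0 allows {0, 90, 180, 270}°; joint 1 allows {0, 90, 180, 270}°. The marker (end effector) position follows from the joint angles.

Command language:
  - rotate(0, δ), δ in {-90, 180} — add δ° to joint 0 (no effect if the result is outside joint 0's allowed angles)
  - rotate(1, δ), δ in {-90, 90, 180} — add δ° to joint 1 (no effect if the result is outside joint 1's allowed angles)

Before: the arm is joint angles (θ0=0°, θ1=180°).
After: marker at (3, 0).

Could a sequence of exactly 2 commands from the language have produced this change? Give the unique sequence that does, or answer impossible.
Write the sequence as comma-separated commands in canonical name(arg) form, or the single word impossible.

rotate(0, -90), rotate(0, -90)

initial: joint angles (θ0=0°, θ1=180°)
1. rotate(0, -90) → joint angles (θ0=270°, θ1=180°)
2. rotate(0, -90) → joint angles (θ0=180°, θ1=180°)
no other 2-command option fits: unique.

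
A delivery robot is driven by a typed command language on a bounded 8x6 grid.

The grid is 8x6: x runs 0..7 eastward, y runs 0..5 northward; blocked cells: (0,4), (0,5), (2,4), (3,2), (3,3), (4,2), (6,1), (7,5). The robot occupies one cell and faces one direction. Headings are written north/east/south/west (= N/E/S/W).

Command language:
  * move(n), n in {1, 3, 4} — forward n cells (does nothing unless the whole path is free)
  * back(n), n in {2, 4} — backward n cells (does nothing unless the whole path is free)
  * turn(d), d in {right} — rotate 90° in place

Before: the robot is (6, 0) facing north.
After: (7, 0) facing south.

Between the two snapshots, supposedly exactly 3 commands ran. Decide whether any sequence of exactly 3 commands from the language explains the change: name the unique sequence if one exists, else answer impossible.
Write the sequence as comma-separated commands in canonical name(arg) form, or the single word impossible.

key: cell and facing (now S) both changed — the 3 commands mix motion and turning
t0: (6, 0) facing north
[1] after turn(right): (6, 0) facing east
[2] after move(1): (7, 0) facing east
[3] after turn(right): (7, 0) facing south
no other 3-command option fits: unique.

turn(right), move(1), turn(right)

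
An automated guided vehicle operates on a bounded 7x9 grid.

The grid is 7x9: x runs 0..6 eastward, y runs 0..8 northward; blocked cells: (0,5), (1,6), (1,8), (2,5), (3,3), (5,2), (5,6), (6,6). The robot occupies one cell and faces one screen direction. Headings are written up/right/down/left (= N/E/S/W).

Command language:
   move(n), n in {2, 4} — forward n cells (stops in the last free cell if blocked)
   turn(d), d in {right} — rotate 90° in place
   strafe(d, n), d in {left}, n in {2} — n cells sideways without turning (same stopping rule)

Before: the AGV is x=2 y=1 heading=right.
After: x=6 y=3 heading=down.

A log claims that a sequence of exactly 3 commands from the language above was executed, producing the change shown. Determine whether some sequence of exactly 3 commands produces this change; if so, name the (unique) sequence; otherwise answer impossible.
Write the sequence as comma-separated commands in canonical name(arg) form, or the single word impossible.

move(4), strafe(left, 2), turn(right)

key: cell and facing (now S) both changed — the 3 commands mix motion and turning
begin: x=2 y=1 heading=right
1. move(4) → x=6 y=1 heading=right
2. strafe(left, 2) → x=6 y=3 heading=right
3. turn(right) → x=6 y=3 heading=down
no rival 3-sequence matches.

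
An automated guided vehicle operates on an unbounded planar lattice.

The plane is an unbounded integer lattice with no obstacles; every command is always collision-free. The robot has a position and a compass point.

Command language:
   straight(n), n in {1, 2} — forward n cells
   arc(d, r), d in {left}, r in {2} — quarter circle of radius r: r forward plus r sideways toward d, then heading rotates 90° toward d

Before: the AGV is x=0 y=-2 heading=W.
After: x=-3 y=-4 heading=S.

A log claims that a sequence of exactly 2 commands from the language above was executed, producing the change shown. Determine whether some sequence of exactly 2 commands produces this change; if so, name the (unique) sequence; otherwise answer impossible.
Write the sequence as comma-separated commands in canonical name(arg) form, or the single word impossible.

straight(1), arc(left, 2)

key: order matters: swapping straight(1) and arc(left, 2) lands elsewhere
start: x=0 y=-2 heading=W
[1] after straight(1): x=-1 y=-2 heading=W
[2] after arc(left, 2): x=-3 y=-4 heading=S
no other 2-command option fits: unique.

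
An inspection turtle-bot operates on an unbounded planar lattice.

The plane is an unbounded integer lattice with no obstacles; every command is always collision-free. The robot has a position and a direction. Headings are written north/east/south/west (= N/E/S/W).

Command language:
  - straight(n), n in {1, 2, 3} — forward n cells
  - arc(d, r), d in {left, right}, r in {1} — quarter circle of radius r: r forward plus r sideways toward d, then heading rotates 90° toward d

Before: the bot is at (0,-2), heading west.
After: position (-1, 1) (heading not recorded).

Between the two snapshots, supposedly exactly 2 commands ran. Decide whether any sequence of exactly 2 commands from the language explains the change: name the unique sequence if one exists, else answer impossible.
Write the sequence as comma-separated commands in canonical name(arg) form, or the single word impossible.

arc(right, 1), straight(2)

key: running straight(2) before arc(right, 1) would end elsewhere — order is forced
start: at (0,-2), heading west
1. arc(right, 1) → at (-1,-1), heading north
2. straight(2) → at (-1,1), heading north
no other 2-command option fits: unique.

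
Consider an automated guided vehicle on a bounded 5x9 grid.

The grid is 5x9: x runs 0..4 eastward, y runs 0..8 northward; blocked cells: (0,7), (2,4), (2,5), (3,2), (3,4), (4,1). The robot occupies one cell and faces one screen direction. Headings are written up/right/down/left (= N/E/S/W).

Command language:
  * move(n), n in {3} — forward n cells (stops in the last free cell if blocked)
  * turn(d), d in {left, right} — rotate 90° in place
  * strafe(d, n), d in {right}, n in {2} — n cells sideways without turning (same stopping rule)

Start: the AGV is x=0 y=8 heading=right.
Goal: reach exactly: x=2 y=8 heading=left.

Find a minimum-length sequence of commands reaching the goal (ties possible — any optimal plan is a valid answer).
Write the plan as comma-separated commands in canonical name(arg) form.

turn(left), strafe(right, 2), turn(left)

initial: x=0 y=8 heading=right
[1] after turn(left): x=0 y=8 heading=up
[2] after strafe(right, 2): x=2 y=8 heading=up
[3] after turn(left): x=2 y=8 heading=left
shorter routes all fall short; 3 is best.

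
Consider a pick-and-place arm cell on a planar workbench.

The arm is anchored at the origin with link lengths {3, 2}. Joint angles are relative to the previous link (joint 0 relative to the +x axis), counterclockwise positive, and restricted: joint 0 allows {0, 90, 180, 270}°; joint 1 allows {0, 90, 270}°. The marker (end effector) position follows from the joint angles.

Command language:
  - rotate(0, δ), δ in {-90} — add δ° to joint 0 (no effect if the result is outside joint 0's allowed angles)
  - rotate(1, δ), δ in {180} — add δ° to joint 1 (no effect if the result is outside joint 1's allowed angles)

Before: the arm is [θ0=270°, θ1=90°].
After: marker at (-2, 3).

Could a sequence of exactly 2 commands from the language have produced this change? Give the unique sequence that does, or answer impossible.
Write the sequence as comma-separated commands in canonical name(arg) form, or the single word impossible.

rotate(0, -90), rotate(0, -90)

from: [θ0=270°, θ1=90°]
t=1 rotate(0, -90) ⇒ [θ0=180°, θ1=90°]
t=2 rotate(0, -90) ⇒ [θ0=90°, θ1=90°]
uniquely the one of 4 2-step routes that fits.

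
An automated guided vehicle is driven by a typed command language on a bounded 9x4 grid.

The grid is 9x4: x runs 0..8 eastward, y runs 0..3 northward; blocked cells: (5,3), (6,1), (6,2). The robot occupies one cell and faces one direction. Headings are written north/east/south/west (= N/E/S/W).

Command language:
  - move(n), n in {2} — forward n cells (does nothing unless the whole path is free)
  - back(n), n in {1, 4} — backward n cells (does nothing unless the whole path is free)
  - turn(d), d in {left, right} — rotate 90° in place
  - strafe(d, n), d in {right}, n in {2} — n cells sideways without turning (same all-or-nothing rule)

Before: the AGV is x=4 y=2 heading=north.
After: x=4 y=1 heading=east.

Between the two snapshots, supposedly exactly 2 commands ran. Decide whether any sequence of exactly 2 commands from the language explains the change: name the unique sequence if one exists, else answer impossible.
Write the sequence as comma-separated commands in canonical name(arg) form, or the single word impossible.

key: position moved to (4,1) AND the heading swung to E — translation plus rotation needed
from: x=4 y=2 heading=north
1. back(1) → x=4 y=1 heading=north
2. turn(right) → x=4 y=1 heading=east
uniquely the one of 36 2-step routes that fits.

back(1), turn(right)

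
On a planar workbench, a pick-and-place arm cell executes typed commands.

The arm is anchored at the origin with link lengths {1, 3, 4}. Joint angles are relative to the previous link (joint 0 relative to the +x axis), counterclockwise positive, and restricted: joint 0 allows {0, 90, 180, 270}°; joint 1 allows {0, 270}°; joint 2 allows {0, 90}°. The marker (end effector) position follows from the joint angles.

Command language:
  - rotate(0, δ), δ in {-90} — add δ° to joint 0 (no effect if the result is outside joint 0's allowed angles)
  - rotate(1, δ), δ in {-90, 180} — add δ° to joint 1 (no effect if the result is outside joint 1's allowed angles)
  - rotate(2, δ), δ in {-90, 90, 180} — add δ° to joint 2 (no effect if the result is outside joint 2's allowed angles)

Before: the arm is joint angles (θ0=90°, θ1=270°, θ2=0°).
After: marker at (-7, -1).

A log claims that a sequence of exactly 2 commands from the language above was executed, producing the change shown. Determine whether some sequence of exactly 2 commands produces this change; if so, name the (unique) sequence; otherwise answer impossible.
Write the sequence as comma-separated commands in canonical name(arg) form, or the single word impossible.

rotate(0, -90), rotate(0, -90)

from: joint angles (θ0=90°, θ1=270°, θ2=0°)
1. rotate(0, -90) → joint angles (θ0=0°, θ1=270°, θ2=0°)
2. rotate(0, -90) → joint angles (θ0=270°, θ1=270°, θ2=0°)
no rival 2-sequence matches.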